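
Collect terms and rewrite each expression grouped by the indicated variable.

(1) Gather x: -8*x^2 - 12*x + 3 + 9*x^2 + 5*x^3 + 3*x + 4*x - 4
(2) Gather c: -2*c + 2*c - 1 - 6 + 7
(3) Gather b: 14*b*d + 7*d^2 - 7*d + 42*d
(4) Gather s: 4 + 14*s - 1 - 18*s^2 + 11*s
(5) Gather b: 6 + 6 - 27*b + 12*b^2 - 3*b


(1) = 5*x^3 + x^2 - 5*x - 1
(2) = 0
(3) = 14*b*d + 7*d^2 + 35*d
(4) = -18*s^2 + 25*s + 3
(5) = 12*b^2 - 30*b + 12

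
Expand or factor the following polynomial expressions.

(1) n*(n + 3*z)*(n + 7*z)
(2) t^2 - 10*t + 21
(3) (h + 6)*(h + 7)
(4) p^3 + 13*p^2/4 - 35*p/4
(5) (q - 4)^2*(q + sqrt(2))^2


(1) = n^3 + 10*n^2*z + 21*n*z^2
(2) = (t - 7)*(t - 3)
(3) = h^2 + 13*h + 42
(4) = p*(p - 7/4)*(p + 5)
(5) = q^4 - 8*q^3 + 2*sqrt(2)*q^3 - 16*sqrt(2)*q^2 + 18*q^2 - 16*q + 32*sqrt(2)*q + 32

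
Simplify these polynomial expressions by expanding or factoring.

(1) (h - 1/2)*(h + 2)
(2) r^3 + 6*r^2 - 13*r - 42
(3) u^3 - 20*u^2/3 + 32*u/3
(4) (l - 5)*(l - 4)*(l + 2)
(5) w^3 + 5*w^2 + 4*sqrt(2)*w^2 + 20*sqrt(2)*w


(1) = h^2 + 3*h/2 - 1
(2) = (r - 3)*(r + 2)*(r + 7)
(3) = u*(u - 4)*(u - 8/3)
(4) = l^3 - 7*l^2 + 2*l + 40
(5) = w*(w + 5)*(w + 4*sqrt(2))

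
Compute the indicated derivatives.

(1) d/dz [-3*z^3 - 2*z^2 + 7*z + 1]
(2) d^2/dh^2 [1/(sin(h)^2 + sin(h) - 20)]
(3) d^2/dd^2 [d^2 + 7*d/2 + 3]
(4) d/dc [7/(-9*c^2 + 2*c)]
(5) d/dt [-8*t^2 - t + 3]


(1) = -9*z^2 - 4*z + 7
(2) = (-4*sin(h)^4 - 3*sin(h)^3 - 75*sin(h)^2 - 14*sin(h) + 42)/(sin(h)^2 + sin(h) - 20)^3
(3) = 2
(4) = 14*(9*c - 1)/(c^2*(9*c - 2)^2)
(5) = -16*t - 1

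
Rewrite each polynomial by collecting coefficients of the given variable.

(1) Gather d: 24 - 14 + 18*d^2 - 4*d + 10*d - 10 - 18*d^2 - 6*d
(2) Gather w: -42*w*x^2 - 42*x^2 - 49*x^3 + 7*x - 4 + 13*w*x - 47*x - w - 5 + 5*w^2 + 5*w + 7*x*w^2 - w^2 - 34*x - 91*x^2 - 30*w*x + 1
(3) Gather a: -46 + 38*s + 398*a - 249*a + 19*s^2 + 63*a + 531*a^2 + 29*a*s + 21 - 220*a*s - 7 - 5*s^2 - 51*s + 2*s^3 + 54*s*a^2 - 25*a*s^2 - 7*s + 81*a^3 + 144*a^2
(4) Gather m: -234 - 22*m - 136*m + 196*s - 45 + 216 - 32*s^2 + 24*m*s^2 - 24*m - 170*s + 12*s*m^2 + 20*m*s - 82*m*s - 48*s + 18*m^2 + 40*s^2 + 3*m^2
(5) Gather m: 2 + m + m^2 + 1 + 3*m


(1) = 0
(2) = w^2*(7*x + 4) + w*(-42*x^2 - 17*x + 4) - 49*x^3 - 133*x^2 - 74*x - 8
(3) = 81*a^3 + a^2*(54*s + 675) + a*(-25*s^2 - 191*s + 212) + 2*s^3 + 14*s^2 - 20*s - 32
(4) = m^2*(12*s + 21) + m*(24*s^2 - 62*s - 182) + 8*s^2 - 22*s - 63
(5) = m^2 + 4*m + 3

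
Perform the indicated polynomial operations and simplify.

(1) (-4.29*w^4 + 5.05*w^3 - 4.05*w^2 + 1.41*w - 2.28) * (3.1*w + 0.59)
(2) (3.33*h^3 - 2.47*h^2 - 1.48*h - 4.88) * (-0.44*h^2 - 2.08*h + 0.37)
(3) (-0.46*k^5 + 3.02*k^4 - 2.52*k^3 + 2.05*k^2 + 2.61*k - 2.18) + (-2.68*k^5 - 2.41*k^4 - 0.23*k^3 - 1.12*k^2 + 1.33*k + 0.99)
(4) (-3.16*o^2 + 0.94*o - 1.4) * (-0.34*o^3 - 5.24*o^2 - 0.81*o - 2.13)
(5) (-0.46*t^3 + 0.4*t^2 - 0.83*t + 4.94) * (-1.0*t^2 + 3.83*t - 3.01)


(1) = -13.299*w^5 + 13.1239*w^4 - 9.5755*w^3 + 1.9815*w^2 - 6.2361*w - 1.3452
(2) = -1.4652*h^5 - 5.8396*h^4 + 7.0209*h^3 + 4.3117*h^2 + 9.6028*h - 1.8056
(3) = -3.14*k^5 + 0.61*k^4 - 2.75*k^3 + 0.93*k^2 + 3.94*k - 1.19
(4) = 1.0744*o^5 + 16.2388*o^4 - 1.89*o^3 + 13.3054*o^2 - 0.8682*o + 2.982
(5) = 0.46*t^5 - 2.1618*t^4 + 3.7466*t^3 - 9.3229*t^2 + 21.4185*t - 14.8694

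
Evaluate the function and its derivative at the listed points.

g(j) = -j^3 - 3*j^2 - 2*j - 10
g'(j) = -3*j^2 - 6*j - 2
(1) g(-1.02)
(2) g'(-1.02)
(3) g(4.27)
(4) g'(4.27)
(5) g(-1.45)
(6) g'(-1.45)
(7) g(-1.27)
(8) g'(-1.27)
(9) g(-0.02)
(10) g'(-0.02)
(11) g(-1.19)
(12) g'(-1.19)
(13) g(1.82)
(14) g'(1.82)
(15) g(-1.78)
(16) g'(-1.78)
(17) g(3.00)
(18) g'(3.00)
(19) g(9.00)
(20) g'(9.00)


(1) = -10.02
(2) = 1.00
(3) = -151.09
(4) = -82.32
(5) = -10.36
(6) = 0.39
(7) = -10.25
(8) = 0.78
(9) = -9.96
(10) = -1.88
(11) = -10.18
(12) = 0.89
(13) = -29.61
(14) = -22.86
(15) = -10.31
(16) = -0.83
(17) = -70.00
(18) = -47.00
(19) = -1000.00
(20) = -299.00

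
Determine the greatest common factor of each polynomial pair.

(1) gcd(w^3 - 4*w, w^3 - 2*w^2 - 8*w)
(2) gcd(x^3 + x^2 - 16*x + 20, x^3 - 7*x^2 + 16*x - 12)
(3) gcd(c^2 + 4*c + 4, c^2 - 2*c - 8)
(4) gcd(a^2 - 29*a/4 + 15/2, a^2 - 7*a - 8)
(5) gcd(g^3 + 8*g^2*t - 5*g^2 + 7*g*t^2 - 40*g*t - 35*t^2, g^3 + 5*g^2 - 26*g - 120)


(1) = w^2 + 2*w
(2) = x^2 - 4*x + 4
(3) = c + 2
(4) = gcd((a - 6)*(a - 5/4), (a - 8)*(a + 1)) = 1
(5) = g - 5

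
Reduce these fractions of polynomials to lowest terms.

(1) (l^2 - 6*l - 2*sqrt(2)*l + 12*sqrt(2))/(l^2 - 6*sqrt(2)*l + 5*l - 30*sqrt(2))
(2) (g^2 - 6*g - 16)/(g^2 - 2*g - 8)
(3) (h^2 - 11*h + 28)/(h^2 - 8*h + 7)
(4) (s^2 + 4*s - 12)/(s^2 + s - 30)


(1) = (l^2 + l*(-6 - 2*sqrt(2)) + 12*sqrt(2))/(l^2 + l*(5 - 6*sqrt(2)) - 30*sqrt(2))
(2) = (g - 8)/(g - 4)
(3) = (h - 4)/(h - 1)
(4) = (s - 2)/(s - 5)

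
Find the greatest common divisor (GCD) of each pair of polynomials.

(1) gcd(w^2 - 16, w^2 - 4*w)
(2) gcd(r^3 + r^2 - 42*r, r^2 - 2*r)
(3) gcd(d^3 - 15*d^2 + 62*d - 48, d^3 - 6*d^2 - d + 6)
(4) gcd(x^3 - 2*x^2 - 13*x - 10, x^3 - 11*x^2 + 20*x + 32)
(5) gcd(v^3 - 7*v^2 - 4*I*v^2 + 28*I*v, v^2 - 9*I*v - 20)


(1) = w - 4
(2) = r
(3) = d^2 - 7*d + 6
(4) = x + 1
(5) = v - 4*I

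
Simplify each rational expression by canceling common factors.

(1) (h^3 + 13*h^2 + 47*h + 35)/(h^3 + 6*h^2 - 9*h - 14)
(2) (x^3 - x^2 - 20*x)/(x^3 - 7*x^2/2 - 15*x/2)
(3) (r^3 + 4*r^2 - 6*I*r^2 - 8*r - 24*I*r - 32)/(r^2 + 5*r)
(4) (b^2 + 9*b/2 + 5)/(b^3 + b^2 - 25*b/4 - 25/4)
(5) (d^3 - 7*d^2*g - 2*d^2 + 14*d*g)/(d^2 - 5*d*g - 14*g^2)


(1) = (h + 5)/(h - 2)
(2) = (2*x + 8)/(2*x + 3)
(3) = (r^3 + r^2*(4 - 6*I) + r*(-8 - 24*I) - 32)/(r^2 + 5*r)
(4) = (2*b + 4)/(2*b^2 - 3*b - 5)
(5) = (d^2 - 2*d)/(d + 2*g)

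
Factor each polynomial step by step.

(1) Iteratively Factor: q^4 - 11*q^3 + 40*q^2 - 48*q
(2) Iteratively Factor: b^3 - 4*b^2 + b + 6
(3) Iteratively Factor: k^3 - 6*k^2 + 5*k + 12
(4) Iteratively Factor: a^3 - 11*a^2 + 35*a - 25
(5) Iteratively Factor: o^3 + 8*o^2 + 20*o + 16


(1) = (q - 4)*(q^3 - 7*q^2 + 12*q) = (q - 4)*(q - 3)*(q^2 - 4*q) = (q - 4)^2*(q - 3)*(q)
(2) = (b - 2)*(b^2 - 2*b - 3) = (b - 3)*(b - 2)*(b + 1)
(3) = (k - 3)*(k^2 - 3*k - 4) = (k - 4)*(k - 3)*(k + 1)
(4) = (a - 5)*(a^2 - 6*a + 5) = (a - 5)^2*(a - 1)
(5) = (o + 2)*(o^2 + 6*o + 8) = (o + 2)^2*(o + 4)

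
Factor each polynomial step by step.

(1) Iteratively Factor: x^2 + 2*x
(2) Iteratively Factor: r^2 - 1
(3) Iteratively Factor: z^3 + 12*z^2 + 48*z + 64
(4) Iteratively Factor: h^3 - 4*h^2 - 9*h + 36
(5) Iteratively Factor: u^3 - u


(1) = (x + 2)*(x)
(2) = (r + 1)*(r - 1)
(3) = (z + 4)*(z^2 + 8*z + 16) = (z + 4)^2*(z + 4)
(4) = (h - 3)*(h^2 - h - 12) = (h - 4)*(h - 3)*(h + 3)
(5) = (u)*(u^2 - 1) = u*(u - 1)*(u + 1)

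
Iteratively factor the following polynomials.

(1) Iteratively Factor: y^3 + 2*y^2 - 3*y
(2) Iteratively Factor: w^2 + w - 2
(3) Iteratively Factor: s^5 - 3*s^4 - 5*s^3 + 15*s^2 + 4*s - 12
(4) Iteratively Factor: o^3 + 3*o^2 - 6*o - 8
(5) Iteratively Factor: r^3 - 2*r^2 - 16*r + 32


(1) = (y - 1)*(y^2 + 3*y) = (y - 1)*(y + 3)*(y)
(2) = (w - 1)*(w + 2)
(3) = (s + 2)*(s^4 - 5*s^3 + 5*s^2 + 5*s - 6) = (s + 1)*(s + 2)*(s^3 - 6*s^2 + 11*s - 6) = (s - 2)*(s + 1)*(s + 2)*(s^2 - 4*s + 3) = (s - 2)*(s - 1)*(s + 1)*(s + 2)*(s - 3)
(4) = (o + 1)*(o^2 + 2*o - 8) = (o - 2)*(o + 1)*(o + 4)
(5) = (r - 4)*(r^2 + 2*r - 8) = (r - 4)*(r + 4)*(r - 2)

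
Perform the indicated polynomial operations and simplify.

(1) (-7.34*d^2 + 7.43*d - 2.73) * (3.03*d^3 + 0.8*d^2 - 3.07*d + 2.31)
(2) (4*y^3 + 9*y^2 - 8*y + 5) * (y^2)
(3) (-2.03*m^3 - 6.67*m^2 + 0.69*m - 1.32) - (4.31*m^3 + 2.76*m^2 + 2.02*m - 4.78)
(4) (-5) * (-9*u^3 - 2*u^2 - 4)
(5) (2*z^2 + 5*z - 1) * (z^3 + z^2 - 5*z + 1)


(1) = -22.2402*d^5 + 16.6409*d^4 + 20.2059*d^3 - 41.9495*d^2 + 25.5444*d - 6.3063
(2) = 4*y^5 + 9*y^4 - 8*y^3 + 5*y^2
(3) = -6.34*m^3 - 9.43*m^2 - 1.33*m + 3.46
(4) = 45*u^3 + 10*u^2 + 20
(5) = 2*z^5 + 7*z^4 - 6*z^3 - 24*z^2 + 10*z - 1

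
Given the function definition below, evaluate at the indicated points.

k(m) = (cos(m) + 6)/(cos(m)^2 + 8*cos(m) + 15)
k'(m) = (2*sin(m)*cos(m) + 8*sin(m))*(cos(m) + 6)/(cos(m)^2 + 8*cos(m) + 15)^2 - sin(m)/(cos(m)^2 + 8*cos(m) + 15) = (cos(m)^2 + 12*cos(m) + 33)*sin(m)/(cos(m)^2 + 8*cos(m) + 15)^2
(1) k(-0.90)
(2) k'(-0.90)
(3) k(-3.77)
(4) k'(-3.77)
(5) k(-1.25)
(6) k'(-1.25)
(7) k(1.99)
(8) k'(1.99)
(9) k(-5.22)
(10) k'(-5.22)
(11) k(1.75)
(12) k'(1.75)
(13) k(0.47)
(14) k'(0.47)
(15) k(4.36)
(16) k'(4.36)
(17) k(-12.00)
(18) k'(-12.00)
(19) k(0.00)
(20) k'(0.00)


(1) = 0.33
(2) = -0.08
(3) = 0.57
(4) = 0.17
(5) = 0.36
(6) = -0.11
(7) = 0.47
(8) = 0.18
(9) = 0.34
(10) = 0.09
(11) = 0.43
(12) = 0.16
(13) = 0.30
(14) = 0.04
(15) = 0.46
(16) = -0.18
(17) = 0.30
(18) = 0.05
(19) = 0.29
(20) = 0.00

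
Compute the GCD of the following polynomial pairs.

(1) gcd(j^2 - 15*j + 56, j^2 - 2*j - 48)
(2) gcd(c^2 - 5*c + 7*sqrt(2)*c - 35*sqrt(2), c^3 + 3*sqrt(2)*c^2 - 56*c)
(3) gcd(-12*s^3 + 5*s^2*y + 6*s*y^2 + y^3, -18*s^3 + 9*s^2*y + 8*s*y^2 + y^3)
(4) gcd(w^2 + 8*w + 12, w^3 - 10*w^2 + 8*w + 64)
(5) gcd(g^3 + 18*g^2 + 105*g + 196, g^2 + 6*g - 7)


(1) = j - 8
(2) = gcd((c - 5)*(c + 7*sqrt(2)), c*(c - 4*sqrt(2))*(c + 7*sqrt(2))) = c + 7*sqrt(2)
(3) = gcd((-s + y)*(3*s + y)*(4*s + y), (-s + y)*(3*s + y)*(6*s + y)) = -3*s^2 + 2*s*y + y^2
(4) = gcd((w + 2)*(w + 6), (w - 8)*(w - 4)*(w + 2)) = w + 2
(5) = gcd((g + 4)*(g + 7)^2, (g - 1)*(g + 7)) = g + 7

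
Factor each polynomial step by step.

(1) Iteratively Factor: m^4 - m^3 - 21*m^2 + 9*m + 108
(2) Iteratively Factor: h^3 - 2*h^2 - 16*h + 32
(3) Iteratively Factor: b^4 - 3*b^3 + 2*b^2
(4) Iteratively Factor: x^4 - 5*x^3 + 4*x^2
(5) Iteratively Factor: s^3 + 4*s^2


(1) = (m + 3)*(m^3 - 4*m^2 - 9*m + 36) = (m - 3)*(m + 3)*(m^2 - m - 12) = (m - 3)*(m + 3)^2*(m - 4)
(2) = (h + 4)*(h^2 - 6*h + 8) = (h - 2)*(h + 4)*(h - 4)
(3) = (b)*(b^3 - 3*b^2 + 2*b) = b*(b - 2)*(b^2 - b) = b^2*(b - 2)*(b - 1)
(4) = (x - 4)*(x^3 - x^2) = x*(x - 4)*(x^2 - x) = x*(x - 4)*(x - 1)*(x)
(5) = (s)*(s^2 + 4*s) = s*(s + 4)*(s)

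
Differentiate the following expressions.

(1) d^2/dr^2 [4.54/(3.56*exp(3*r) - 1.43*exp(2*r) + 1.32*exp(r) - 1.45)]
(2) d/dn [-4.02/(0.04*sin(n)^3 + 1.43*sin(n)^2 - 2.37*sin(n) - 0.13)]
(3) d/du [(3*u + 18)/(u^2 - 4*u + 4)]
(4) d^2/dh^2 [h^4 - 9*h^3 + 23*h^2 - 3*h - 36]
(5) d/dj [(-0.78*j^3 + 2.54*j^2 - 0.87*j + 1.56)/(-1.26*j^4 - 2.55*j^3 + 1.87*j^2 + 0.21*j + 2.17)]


(1) = ((-145.4616*exp(2*r) + 25.9688*exp(r) - 5.9928)*(3.56*exp(3*r) - 1.43*exp(2*r) + 1.32*exp(r) - 1.45) + 4.54*(10.68*exp(2*r) - 2.86*exp(r) + 1.32)*(21.36*exp(2*r) - 5.72*exp(r) + 2.64)*exp(r))*exp(r)/(3.56*exp(3*r) - 1.43*exp(2*r) + 1.32*exp(r) - 1.45)^3
(2) = (0.4824*sin(n)^2 + 11.4972*sin(n) - 9.5274)*cos(n)/(0.04*sin(n)^3 + 1.43*sin(n)^2 - 2.37*sin(n) - 0.13)^2
(3) = 3*(-u - 14)/(u^3 - 6*u^2 + 12*u - 8)
(4) = 12*h^2 - 54*h + 46
(5) = (-0.9828*j^6 + 6.4008*j^5 + 1.7298*j^4 + 3.0978*j^3 + 9.0165*j^2 + 5.1892*j - 2.2155)/(1.5876*j^8 + 6.426*j^7 + 1.7901*j^6 - 10.0662*j^5 - 3.0425*j^4 - 10.2816*j^3 + 8.1599*j^2 + 0.9114*j + 4.7089)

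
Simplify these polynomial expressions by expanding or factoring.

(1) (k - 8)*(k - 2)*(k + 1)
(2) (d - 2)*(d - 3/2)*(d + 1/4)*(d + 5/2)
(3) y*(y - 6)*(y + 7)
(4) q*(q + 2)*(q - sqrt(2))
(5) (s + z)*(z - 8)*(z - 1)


(1) = k^3 - 9*k^2 + 6*k + 16
(2) = d^4 - 3*d^3/4 - 6*d^2 + 97*d/16 + 15/8
(3) = y^3 + y^2 - 42*y
(4) = q^3 - sqrt(2)*q^2 + 2*q^2 - 2*sqrt(2)*q
(5) = s*z^2 - 9*s*z + 8*s + z^3 - 9*z^2 + 8*z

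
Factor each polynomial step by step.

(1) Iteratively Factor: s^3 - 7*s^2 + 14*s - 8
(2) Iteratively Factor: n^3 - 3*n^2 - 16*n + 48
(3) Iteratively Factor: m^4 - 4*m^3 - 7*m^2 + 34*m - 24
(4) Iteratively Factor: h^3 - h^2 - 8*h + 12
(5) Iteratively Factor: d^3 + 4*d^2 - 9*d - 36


(1) = (s - 4)*(s^2 - 3*s + 2) = (s - 4)*(s - 2)*(s - 1)
(2) = (n + 4)*(n^2 - 7*n + 12) = (n - 4)*(n + 4)*(n - 3)
(3) = (m - 1)*(m^3 - 3*m^2 - 10*m + 24) = (m - 1)*(m + 3)*(m^2 - 6*m + 8) = (m - 2)*(m - 1)*(m + 3)*(m - 4)
(4) = (h - 2)*(h^2 + h - 6) = (h - 2)*(h + 3)*(h - 2)
(5) = (d - 3)*(d^2 + 7*d + 12) = (d - 3)*(d + 4)*(d + 3)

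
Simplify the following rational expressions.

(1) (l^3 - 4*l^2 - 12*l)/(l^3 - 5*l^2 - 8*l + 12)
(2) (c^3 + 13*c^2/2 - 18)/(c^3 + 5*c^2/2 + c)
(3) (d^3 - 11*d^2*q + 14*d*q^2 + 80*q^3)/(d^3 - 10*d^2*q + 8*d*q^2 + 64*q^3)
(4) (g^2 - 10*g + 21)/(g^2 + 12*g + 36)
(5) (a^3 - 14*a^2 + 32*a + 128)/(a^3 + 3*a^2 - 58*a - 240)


(1) = l/(l - 1)
(2) = (2*c^2 + 9*c - 18)/(2*c^2 + c)
(3) = (-d + 5*q)/(-d + 4*q)
(4) = (g^2 - 10*g + 21)/(g^2 + 12*g + 36)
(5) = (a^2 - 6*a - 16)/(a^2 + 11*a + 30)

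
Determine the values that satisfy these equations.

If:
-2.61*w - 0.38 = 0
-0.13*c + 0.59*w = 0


Then:
c = -0.66
w = -0.15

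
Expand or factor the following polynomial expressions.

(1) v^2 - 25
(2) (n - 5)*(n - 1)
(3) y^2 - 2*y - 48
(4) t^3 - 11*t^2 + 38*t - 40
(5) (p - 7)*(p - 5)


(1) = (v - 5)*(v + 5)
(2) = n^2 - 6*n + 5
(3) = (y - 8)*(y + 6)
(4) = (t - 5)*(t - 4)*(t - 2)
(5) = p^2 - 12*p + 35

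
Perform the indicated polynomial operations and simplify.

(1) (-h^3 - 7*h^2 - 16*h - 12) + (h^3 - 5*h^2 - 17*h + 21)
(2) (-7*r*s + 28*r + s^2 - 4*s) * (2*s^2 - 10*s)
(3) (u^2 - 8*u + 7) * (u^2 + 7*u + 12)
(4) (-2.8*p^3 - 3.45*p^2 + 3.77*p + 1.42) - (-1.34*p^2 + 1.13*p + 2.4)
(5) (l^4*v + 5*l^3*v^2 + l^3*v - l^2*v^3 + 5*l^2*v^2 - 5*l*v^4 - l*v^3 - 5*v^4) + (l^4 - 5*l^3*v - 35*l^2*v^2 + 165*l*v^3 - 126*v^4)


(1) = -12*h^2 - 33*h + 9
(2) = -14*r*s^3 + 126*r*s^2 - 280*r*s + 2*s^4 - 18*s^3 + 40*s^2
(3) = u^4 - u^3 - 37*u^2 - 47*u + 84
(4) = -2.8*p^3 - 2.11*p^2 + 2.64*p - 0.98
(5) = l^4*v + l^4 + 5*l^3*v^2 - 4*l^3*v - l^2*v^3 - 30*l^2*v^2 - 5*l*v^4 + 164*l*v^3 - 131*v^4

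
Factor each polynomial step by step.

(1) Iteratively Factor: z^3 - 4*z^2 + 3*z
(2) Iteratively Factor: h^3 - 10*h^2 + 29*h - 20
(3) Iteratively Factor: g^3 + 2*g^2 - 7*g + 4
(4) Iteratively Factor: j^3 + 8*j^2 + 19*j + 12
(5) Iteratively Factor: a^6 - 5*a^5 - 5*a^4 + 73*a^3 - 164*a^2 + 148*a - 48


(1) = (z)*(z^2 - 4*z + 3) = z*(z - 1)*(z - 3)
(2) = (h - 1)*(h^2 - 9*h + 20) = (h - 5)*(h - 1)*(h - 4)
(3) = (g - 1)*(g^2 + 3*g - 4) = (g - 1)^2*(g + 4)
(4) = (j + 4)*(j^2 + 4*j + 3) = (j + 1)*(j + 4)*(j + 3)
(5) = (a - 2)*(a^5 - 3*a^4 - 11*a^3 + 51*a^2 - 62*a + 24) = (a - 2)*(a - 1)*(a^4 - 2*a^3 - 13*a^2 + 38*a - 24) = (a - 2)*(a - 1)^2*(a^3 - a^2 - 14*a + 24) = (a - 3)*(a - 2)*(a - 1)^2*(a^2 + 2*a - 8) = (a - 3)*(a - 2)^2*(a - 1)^2*(a + 4)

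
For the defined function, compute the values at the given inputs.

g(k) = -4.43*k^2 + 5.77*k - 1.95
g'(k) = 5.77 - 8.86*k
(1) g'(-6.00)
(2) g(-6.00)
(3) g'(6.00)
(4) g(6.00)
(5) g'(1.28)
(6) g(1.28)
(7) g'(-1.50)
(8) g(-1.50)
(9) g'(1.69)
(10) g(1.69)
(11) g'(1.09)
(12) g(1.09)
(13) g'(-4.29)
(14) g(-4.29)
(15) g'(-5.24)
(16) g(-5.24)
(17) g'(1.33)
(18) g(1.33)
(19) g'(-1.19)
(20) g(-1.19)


(1) = 58.93
(2) = -196.05
(3) = -47.39
(4) = -126.81
(5) = -5.57
(6) = -1.82
(7) = 19.06
(8) = -20.57
(9) = -9.20
(10) = -4.85
(11) = -3.89
(12) = -0.92
(13) = 43.78
(14) = -108.23
(15) = 52.20
(16) = -153.82
(17) = -6.01
(18) = -2.11
(19) = 16.31
(20) = -15.09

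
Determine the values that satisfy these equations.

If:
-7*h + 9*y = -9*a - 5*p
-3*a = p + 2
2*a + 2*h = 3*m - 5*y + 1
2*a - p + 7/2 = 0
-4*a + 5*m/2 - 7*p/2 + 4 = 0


Then:
a = -11/10
h = -1489/2650
m = -77/50
p = 13/10
y = -157/2650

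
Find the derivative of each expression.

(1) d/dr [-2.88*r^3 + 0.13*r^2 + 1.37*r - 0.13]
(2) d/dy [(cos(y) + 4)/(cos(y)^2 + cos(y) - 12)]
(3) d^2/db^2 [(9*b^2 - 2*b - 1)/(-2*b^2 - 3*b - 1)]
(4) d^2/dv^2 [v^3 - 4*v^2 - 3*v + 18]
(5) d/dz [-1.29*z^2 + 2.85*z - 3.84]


(1) = -8.64*r^2 + 0.26*r + 1.37
(2) = sin(y)/(cos(y) - 3)^2
(3) = 4*(31*b^3 + 33*b^2 + 3*b - 4)/(8*b^6 + 36*b^5 + 66*b^4 + 63*b^3 + 33*b^2 + 9*b + 1)
(4) = 6*v - 8
(5) = 2.85 - 2.58*z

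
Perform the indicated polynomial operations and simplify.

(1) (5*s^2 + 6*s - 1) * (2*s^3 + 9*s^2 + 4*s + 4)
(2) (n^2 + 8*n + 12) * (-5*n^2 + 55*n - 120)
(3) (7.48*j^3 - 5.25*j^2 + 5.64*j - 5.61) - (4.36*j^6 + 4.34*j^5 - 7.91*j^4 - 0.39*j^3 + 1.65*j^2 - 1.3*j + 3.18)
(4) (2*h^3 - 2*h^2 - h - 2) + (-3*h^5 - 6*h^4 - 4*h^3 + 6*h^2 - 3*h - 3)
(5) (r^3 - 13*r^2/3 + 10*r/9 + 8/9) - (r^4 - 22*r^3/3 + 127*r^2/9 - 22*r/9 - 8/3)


(1) = 10*s^5 + 57*s^4 + 72*s^3 + 35*s^2 + 20*s - 4
(2) = -5*n^4 + 15*n^3 + 260*n^2 - 300*n - 1440
(3) = -4.36*j^6 - 4.34*j^5 + 7.91*j^4 + 7.87*j^3 - 6.9*j^2 + 6.94*j - 8.79
(4) = -3*h^5 - 6*h^4 - 2*h^3 + 4*h^2 - 4*h - 5
(5) = -r^4 + 25*r^3/3 - 166*r^2/9 + 32*r/9 + 32/9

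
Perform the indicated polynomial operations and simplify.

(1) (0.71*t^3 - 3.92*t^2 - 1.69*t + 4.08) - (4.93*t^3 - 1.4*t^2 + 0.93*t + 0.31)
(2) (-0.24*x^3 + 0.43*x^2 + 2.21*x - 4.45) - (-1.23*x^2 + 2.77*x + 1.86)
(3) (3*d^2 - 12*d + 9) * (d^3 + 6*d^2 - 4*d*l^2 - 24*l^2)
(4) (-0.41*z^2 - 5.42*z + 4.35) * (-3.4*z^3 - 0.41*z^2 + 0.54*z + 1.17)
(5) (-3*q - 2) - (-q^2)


(1) = -4.22*t^3 - 2.52*t^2 - 2.62*t + 3.77
(2) = -0.24*x^3 + 1.66*x^2 - 0.56*x - 6.31
(3) = 3*d^5 + 6*d^4 - 12*d^3*l^2 - 63*d^3 - 24*d^2*l^2 + 54*d^2 + 252*d*l^2 - 216*l^2
(4) = 1.394*z^5 + 18.5961*z^4 - 12.7892*z^3 - 5.19*z^2 - 3.9924*z + 5.0895
(5) = q^2 - 3*q - 2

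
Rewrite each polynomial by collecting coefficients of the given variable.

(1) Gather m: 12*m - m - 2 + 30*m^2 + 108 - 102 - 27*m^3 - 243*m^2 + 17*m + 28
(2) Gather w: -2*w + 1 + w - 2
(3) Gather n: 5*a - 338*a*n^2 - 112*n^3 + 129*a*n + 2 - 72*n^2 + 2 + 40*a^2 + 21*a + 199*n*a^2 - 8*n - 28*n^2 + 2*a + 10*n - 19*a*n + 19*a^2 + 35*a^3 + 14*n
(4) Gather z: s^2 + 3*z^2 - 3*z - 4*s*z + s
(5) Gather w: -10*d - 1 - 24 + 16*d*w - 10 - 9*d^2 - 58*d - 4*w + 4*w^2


(1) = -27*m^3 - 213*m^2 + 28*m + 32
(2) = -w - 1
(3) = 35*a^3 + 59*a^2 + 28*a - 112*n^3 + n^2*(-338*a - 100) + n*(199*a^2 + 110*a + 16) + 4
(4) = s^2 + s + 3*z^2 + z*(-4*s - 3)
(5) = -9*d^2 - 68*d + 4*w^2 + w*(16*d - 4) - 35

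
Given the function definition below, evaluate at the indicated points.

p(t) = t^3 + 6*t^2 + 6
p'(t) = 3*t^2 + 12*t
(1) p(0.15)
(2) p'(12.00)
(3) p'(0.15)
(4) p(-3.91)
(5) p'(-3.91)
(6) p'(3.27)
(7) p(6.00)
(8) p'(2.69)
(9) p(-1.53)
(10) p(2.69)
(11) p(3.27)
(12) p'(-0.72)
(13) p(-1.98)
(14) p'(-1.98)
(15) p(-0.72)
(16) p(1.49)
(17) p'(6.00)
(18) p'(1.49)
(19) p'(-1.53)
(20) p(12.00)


(1) = 6.14
(2) = 576.00
(3) = 1.87
(4) = 37.95
(5) = -1.06
(6) = 71.32
(7) = 438.00
(8) = 53.99
(9) = 16.46
(10) = 68.88
(11) = 105.12
(12) = -7.08
(13) = 21.76
(14) = -12.00
(15) = 8.74
(16) = 22.63
(17) = 180.00
(18) = 24.54
(19) = -11.34
(20) = 2598.00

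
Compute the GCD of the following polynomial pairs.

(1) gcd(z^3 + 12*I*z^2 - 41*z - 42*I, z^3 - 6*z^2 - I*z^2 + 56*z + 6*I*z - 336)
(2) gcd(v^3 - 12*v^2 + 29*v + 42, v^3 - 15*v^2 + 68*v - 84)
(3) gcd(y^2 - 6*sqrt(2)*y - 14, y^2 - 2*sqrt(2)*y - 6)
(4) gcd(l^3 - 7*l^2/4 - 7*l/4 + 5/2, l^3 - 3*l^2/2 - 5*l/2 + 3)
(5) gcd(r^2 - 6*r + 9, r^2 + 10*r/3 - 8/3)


(1) = gcd((z + 2*I)*(z + 3*I)*(z + 7*I), (z - 6)*(z - 8*I)*(z + 7*I)) = z + 7*I
(2) = gcd((v - 7)*(v - 6)*(v + 1), (v - 7)*(v - 6)*(v - 2)) = v^2 - 13*v + 42
(3) = gcd((y - 7*sqrt(2))*(y + sqrt(2)), (y - 3*sqrt(2))*(y + sqrt(2))) = y + sqrt(2)
(4) = l^2 - 3*l + 2
(5) = 1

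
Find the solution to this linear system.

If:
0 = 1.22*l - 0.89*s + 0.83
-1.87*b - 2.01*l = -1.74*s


Then:
b = 0.146357499780836*s + 0.73126150609275
l = 0.729508196721312*s - 0.680327868852459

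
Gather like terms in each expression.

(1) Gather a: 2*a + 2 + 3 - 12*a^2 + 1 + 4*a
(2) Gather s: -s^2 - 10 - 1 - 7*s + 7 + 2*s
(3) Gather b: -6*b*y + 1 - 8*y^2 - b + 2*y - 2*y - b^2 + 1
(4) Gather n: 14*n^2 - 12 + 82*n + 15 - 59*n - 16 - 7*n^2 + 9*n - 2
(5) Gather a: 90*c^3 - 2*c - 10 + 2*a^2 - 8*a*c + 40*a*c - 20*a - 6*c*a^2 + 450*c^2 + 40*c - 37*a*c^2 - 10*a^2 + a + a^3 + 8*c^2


(1) = -12*a^2 + 6*a + 6
(2) = -s^2 - 5*s - 4
(3) = -b^2 + b*(-6*y - 1) - 8*y^2 + 2
(4) = 7*n^2 + 32*n - 15
(5) = a^3 + a^2*(-6*c - 8) + a*(-37*c^2 + 32*c - 19) + 90*c^3 + 458*c^2 + 38*c - 10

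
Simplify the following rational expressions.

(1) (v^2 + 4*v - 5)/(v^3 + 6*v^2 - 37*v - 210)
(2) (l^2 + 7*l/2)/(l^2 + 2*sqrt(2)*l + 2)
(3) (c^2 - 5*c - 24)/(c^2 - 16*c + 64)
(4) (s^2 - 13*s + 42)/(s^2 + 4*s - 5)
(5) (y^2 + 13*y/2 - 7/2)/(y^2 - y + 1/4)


(1) = (v - 1)/(v^2 + v - 42)
(2) = (2*l^2 + 7*l)/(2*l^2 + 4*sqrt(2)*l + 4)
(3) = (c + 3)/(c - 8)
(4) = (s^2 - 13*s + 42)/(s^2 + 4*s - 5)
(5) = (2*y + 14)/(2*y - 1)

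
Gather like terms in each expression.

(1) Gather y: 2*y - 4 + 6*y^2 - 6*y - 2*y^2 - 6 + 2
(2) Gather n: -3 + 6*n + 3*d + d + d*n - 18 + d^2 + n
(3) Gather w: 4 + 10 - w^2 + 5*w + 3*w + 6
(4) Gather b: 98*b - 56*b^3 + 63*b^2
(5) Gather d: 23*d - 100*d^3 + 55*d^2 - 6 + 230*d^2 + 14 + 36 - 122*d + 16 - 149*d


(1) = 4*y^2 - 4*y - 8
(2) = d^2 + 4*d + n*(d + 7) - 21
(3) = -w^2 + 8*w + 20
(4) = -56*b^3 + 63*b^2 + 98*b
(5) = -100*d^3 + 285*d^2 - 248*d + 60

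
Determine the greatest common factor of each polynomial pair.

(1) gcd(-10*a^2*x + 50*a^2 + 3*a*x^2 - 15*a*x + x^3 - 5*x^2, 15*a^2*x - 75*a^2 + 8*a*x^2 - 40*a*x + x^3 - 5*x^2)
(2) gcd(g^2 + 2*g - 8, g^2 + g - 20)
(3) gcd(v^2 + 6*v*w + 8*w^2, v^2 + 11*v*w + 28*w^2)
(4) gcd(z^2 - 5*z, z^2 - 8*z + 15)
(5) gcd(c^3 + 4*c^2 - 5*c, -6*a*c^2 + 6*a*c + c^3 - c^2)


(1) = 5*a*x - 25*a + x^2 - 5*x
(2) = gcd((g - 2)*(g + 4), (g - 4)*(g + 5)) = 1
(3) = gcd((v + 2*w)*(v + 4*w), (v + 4*w)*(v + 7*w)) = v + 4*w
(4) = z - 5
(5) = c^2 - c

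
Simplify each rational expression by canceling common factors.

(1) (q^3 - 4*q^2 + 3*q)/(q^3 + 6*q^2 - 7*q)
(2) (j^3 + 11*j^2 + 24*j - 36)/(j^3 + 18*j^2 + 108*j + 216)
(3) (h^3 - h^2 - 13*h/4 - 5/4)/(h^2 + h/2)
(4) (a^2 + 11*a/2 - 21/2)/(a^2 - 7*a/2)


(1) = (q - 3)/(q + 7)
(2) = (j - 1)/(j + 6)
(3) = (2*h^2 - 3*h - 5)/(2*h)
(4) = (2*a^2 + 11*a - 21)/(2*a^2 - 7*a)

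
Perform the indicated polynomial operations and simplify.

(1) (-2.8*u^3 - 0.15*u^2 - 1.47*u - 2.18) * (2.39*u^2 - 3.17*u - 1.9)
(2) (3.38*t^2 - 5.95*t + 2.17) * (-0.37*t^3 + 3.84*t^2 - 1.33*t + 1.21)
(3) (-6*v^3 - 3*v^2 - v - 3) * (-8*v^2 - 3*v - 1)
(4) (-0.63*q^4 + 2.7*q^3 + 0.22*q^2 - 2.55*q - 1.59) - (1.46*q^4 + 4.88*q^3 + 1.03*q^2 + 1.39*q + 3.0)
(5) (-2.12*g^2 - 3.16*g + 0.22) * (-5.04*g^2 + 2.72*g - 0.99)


(1) = -6.692*u^5 + 8.5175*u^4 + 2.2822*u^3 - 0.2653*u^2 + 9.7036*u + 4.142
(2) = -1.2506*t^5 + 15.1807*t^4 - 28.1463*t^3 + 20.3361*t^2 - 10.0856*t + 2.6257
(3) = 48*v^5 + 42*v^4 + 23*v^3 + 30*v^2 + 10*v + 3
(4) = -2.09*q^4 - 2.18*q^3 - 0.81*q^2 - 3.94*q - 4.59
(5) = 10.6848*g^4 + 10.16*g^3 - 7.6052*g^2 + 3.7268*g - 0.2178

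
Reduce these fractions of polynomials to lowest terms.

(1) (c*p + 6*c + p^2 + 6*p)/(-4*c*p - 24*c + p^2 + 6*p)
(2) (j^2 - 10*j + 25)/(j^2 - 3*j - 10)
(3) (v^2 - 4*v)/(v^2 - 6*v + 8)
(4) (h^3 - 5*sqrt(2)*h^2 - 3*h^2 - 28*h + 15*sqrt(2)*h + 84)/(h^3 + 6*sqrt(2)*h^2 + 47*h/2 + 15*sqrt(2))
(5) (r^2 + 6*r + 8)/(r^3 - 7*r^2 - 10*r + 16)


(1) = (c + p)/(-4*c + p)
(2) = (j - 5)/(j + 2)
(3) = v/(v - 2)
(4) = (2*h^2 + h*(-14*sqrt(2) - 6) + 42*sqrt(2))/(2*h^2 + 8*sqrt(2)*h + 15)
(5) = (r + 4)/(r^2 - 9*r + 8)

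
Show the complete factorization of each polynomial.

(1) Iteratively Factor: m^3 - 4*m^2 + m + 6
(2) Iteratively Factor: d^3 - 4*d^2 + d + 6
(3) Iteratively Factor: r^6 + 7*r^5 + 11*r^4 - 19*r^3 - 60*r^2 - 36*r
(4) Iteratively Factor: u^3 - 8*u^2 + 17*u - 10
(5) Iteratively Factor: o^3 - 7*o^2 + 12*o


(1) = (m + 1)*(m^2 - 5*m + 6) = (m - 2)*(m + 1)*(m - 3)
(2) = (d - 3)*(d^2 - d - 2) = (d - 3)*(d - 2)*(d + 1)
(3) = (r + 2)*(r^5 + 5*r^4 + r^3 - 21*r^2 - 18*r) = (r + 2)*(r + 3)*(r^4 + 2*r^3 - 5*r^2 - 6*r) = r*(r + 2)*(r + 3)*(r^3 + 2*r^2 - 5*r - 6) = r*(r + 1)*(r + 2)*(r + 3)*(r^2 + r - 6) = r*(r + 1)*(r + 2)*(r + 3)^2*(r - 2)
(4) = (u - 5)*(u^2 - 3*u + 2) = (u - 5)*(u - 2)*(u - 1)
(5) = (o - 4)*(o^2 - 3*o) = o*(o - 4)*(o - 3)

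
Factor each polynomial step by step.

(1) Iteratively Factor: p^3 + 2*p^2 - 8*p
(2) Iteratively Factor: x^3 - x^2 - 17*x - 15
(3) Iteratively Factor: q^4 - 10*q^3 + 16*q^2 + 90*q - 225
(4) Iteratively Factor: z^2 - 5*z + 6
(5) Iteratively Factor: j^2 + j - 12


(1) = (p - 2)*(p^2 + 4*p) = p*(p - 2)*(p + 4)
(2) = (x + 1)*(x^2 - 2*x - 15) = (x - 5)*(x + 1)*(x + 3)
(3) = (q - 3)*(q^3 - 7*q^2 - 5*q + 75) = (q - 5)*(q - 3)*(q^2 - 2*q - 15) = (q - 5)^2*(q - 3)*(q + 3)
(4) = (z - 2)*(z - 3)
(5) = (j - 3)*(j + 4)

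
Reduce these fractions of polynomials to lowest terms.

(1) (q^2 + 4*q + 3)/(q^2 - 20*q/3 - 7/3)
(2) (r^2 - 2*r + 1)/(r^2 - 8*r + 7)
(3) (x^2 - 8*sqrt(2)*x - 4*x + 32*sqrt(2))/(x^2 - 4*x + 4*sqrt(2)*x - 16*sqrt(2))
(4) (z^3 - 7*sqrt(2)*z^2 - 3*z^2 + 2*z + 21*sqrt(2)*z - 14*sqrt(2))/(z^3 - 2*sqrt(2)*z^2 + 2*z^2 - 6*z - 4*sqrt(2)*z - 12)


(1) = (3*q^2 + 12*q + 9)/(3*q^2 - 20*q - 7)
(2) = (r - 1)/(r - 7)
(3) = (x - 8*sqrt(2))/(x + 4*sqrt(2))
(4) = (z^3 + z^2*(-7*sqrt(2) - 3) + z*(2 + 21*sqrt(2)) - 14*sqrt(2))/(z^3 + z^2*(2 - 2*sqrt(2)) + z*(-6 - 4*sqrt(2)) - 12)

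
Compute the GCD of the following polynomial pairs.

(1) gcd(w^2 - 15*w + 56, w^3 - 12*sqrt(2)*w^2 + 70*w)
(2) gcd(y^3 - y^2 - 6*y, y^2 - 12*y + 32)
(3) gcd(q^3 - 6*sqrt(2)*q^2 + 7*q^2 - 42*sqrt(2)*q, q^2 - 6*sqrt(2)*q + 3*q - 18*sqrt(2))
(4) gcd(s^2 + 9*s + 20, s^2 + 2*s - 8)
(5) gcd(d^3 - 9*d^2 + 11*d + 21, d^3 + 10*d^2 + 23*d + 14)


(1) = 1
(2) = gcd(y*(y - 3)*(y + 2), (y - 8)*(y - 4)) = 1
(3) = gcd(q*(q + 7)*(q - 6*sqrt(2)), (q + 3)*(q - 6*sqrt(2))) = q - 6*sqrt(2)
(4) = s + 4
(5) = d + 1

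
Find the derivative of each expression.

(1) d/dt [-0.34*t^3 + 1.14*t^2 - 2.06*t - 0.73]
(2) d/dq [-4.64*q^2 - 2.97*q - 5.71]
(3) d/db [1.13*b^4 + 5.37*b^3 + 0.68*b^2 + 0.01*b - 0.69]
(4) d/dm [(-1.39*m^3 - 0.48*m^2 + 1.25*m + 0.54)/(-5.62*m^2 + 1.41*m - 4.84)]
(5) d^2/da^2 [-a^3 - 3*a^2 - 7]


(1) = -1.02*t^2 + 2.28*t - 2.06
(2) = -9.28*q - 2.97
(3) = 4.52*b^3 + 16.11*b^2 + 1.36*b + 0.01
(4) = (7.8118*m^4 - 3.9198*m^3 + 26.531*m^2 + 10.716*m - 6.8114)/(31.5844*m^4 - 15.8484*m^3 + 56.3897*m^2 - 13.6488*m + 23.4256)
(5) = -6*a - 6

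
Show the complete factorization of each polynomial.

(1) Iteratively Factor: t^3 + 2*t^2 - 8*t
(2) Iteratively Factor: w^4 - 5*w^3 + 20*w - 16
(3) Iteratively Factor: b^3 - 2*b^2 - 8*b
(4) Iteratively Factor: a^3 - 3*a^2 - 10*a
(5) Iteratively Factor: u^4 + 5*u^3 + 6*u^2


(1) = (t)*(t^2 + 2*t - 8) = t*(t - 2)*(t + 4)
(2) = (w - 2)*(w^3 - 3*w^2 - 6*w + 8) = (w - 4)*(w - 2)*(w^2 + w - 2) = (w - 4)*(w - 2)*(w - 1)*(w + 2)
(3) = (b - 4)*(b^2 + 2*b) = b*(b - 4)*(b + 2)
(4) = (a - 5)*(a^2 + 2*a) = (a - 5)*(a + 2)*(a)
(5) = (u + 3)*(u^3 + 2*u^2) = u*(u + 3)*(u^2 + 2*u) = u*(u + 2)*(u + 3)*(u)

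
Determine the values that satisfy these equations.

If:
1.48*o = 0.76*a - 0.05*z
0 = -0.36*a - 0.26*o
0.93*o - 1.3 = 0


Then:
a = -1.01
o = 1.40
z = -56.72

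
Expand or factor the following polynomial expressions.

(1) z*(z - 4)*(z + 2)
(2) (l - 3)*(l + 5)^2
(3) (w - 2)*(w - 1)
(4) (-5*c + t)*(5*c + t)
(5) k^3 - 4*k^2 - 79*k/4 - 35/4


(1) = z^3 - 2*z^2 - 8*z
(2) = l^3 + 7*l^2 - 5*l - 75
(3) = w^2 - 3*w + 2
(4) = -25*c^2 + t^2
(5) = (k - 7)*(k + 1/2)*(k + 5/2)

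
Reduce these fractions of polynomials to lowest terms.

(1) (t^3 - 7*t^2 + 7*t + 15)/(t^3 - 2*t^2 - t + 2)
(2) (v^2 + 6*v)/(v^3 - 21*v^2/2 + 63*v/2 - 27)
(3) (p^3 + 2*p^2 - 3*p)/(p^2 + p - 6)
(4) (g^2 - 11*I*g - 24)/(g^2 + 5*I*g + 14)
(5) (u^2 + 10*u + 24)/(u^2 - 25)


(1) = (t^2 - 8*t + 15)/(t^2 - 3*t + 2)
(2) = (2*v^2 + 12*v)/(2*v^3 - 21*v^2 + 63*v - 54)
(3) = (p^2 - p)/(p - 2)
(4) = (g^2 - 11*I*g - 24)/(g^2 + 5*I*g + 14)
(5) = (u^2 + 10*u + 24)/(u^2 - 25)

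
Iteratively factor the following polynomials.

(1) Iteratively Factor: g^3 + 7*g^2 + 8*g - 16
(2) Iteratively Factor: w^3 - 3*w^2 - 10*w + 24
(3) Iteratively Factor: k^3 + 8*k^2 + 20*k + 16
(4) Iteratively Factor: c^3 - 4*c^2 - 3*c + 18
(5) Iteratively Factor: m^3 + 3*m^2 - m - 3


(1) = (g + 4)*(g^2 + 3*g - 4) = (g + 4)^2*(g - 1)
(2) = (w + 3)*(w^2 - 6*w + 8) = (w - 2)*(w + 3)*(w - 4)
(3) = (k + 2)*(k^2 + 6*k + 8) = (k + 2)*(k + 4)*(k + 2)
(4) = (c + 2)*(c^2 - 6*c + 9) = (c - 3)*(c + 2)*(c - 3)
(5) = (m - 1)*(m^2 + 4*m + 3) = (m - 1)*(m + 1)*(m + 3)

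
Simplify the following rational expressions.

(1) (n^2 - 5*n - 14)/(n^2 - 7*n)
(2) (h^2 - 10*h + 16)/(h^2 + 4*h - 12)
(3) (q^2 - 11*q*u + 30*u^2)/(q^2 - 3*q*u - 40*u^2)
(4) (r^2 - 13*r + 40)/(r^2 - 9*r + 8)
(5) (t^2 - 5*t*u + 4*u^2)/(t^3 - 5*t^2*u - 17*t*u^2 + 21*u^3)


(1) = (n + 2)/n
(2) = (h - 8)/(h + 6)
(3) = (q^2 - 11*q*u + 30*u^2)/(q^2 - 3*q*u - 40*u^2)
(4) = (r - 5)/(r - 1)
(5) = (t - 4*u)/(t^2 - 4*t*u - 21*u^2)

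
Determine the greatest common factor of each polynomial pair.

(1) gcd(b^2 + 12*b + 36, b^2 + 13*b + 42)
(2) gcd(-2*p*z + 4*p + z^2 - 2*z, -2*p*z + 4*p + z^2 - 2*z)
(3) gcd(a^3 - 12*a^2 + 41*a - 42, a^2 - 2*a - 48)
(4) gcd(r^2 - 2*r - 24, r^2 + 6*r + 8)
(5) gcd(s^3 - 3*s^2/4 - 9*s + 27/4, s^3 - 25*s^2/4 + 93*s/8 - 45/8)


(1) = gcd((b + 6)^2, (b + 6)*(b + 7)) = b + 6
(2) = -2*p*z + 4*p + z^2 - 2*z
(3) = 1
(4) = r + 4
(5) = s^2 - 15*s/4 + 9/4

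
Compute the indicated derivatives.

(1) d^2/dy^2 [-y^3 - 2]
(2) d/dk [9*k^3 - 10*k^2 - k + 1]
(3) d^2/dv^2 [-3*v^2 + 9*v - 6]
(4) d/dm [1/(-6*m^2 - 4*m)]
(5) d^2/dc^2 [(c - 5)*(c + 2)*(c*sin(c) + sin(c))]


(1) = -6*y
(2) = 27*k^2 - 20*k - 1
(3) = -6
(4) = (3*m + 1)/(m^2*(3*m + 2)^2)
(5) = -c^3*sin(c) + 2*c^2*sin(c) + 6*c^2*cos(c) + 19*c*sin(c) - 8*c*cos(c) + 6*sin(c) - 26*cos(c)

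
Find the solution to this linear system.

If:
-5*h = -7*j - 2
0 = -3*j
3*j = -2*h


Then:
No Solution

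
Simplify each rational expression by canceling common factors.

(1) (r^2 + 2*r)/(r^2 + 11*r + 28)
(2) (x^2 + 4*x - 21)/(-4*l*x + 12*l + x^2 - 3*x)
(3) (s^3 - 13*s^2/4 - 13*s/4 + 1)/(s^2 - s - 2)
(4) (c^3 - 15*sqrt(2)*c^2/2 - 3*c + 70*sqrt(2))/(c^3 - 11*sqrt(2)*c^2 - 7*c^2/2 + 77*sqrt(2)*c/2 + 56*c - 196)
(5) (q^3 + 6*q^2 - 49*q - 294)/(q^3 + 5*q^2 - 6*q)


(1) = (r^2 + 2*r)/(r^2 + 11*r + 28)
(2) = (x + 7)/(-4*l + x)
(3) = (4*s^2 - 17*s + 4)/(4*s - 8)
(4) = (4*c^2 - 2*sqrt(2)*c - 40)/(4*c^2 + c*(-16*sqrt(2) - 14) + 56*sqrt(2))
(5) = (q^2 - 49)/(q^2 - q)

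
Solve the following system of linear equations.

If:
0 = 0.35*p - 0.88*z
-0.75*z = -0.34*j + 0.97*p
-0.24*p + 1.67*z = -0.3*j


Then:
j = 0.00
p = 0.00
z = 0.00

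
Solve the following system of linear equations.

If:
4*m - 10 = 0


Then:
m = 5/2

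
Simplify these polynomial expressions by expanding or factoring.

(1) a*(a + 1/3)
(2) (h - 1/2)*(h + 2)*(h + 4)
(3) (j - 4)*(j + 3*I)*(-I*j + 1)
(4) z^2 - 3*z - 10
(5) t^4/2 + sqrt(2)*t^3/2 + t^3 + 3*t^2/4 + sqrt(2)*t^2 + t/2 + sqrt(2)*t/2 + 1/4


(1) = a^2 + a/3
(2) = h^3 + 11*h^2/2 + 5*h - 4
(3) = -I*j^3 + 4*j^2 + 4*I*j^2 - 16*j + 3*I*j - 12*I
(4) = (z - 5)*(z + 2)
(5) = (t/2 + 1/2)*(t + 1)*(t + sqrt(2)/2)^2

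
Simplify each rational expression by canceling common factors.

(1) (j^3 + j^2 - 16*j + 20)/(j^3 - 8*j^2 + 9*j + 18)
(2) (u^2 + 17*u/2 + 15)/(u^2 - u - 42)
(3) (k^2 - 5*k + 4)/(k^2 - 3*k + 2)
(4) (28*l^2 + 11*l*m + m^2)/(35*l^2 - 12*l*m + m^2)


(1) = (j^3 + j^2 - 16*j + 20)/(j^3 - 8*j^2 + 9*j + 18)
(2) = (2*u + 5)/(2*u - 14)
(3) = (k - 4)/(k - 2)
(4) = (28*l^2 + 11*l*m + m^2)/(35*l^2 - 12*l*m + m^2)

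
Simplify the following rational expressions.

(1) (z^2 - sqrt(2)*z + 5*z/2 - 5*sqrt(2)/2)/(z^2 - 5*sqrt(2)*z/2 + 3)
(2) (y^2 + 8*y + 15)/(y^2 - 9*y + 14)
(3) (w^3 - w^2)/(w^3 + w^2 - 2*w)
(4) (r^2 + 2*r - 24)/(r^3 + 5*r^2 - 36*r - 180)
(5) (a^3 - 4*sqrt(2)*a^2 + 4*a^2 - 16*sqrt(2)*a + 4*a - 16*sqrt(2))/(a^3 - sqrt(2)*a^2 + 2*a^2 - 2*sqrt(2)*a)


(1) = (4*z + 10)/(4*z - 6*sqrt(2))
(2) = (y^2 + 8*y + 15)/(y^2 - 9*y + 14)
(3) = w/(w + 2)
(4) = (r - 4)/(r^2 - r - 30)
(5) = (a^2 + a*(2 - 4*sqrt(2)) - 8*sqrt(2))/(a^2 - sqrt(2)*a)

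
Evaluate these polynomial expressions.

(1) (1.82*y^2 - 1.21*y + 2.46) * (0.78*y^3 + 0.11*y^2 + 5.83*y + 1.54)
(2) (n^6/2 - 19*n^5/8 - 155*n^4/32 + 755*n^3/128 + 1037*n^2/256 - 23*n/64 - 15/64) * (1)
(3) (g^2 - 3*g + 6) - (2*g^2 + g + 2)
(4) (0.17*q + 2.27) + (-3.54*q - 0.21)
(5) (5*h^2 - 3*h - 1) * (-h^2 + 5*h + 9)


(1) = 1.4196*y^5 - 0.7436*y^4 + 12.3963*y^3 - 3.9809*y^2 + 12.4784*y + 3.7884
(2) = n^6/2 - 19*n^5/8 - 155*n^4/32 + 755*n^3/128 + 1037*n^2/256 - 23*n/64 - 15/64
(3) = -g^2 - 4*g + 4
(4) = 2.06 - 3.37*q
(5) = -5*h^4 + 28*h^3 + 31*h^2 - 32*h - 9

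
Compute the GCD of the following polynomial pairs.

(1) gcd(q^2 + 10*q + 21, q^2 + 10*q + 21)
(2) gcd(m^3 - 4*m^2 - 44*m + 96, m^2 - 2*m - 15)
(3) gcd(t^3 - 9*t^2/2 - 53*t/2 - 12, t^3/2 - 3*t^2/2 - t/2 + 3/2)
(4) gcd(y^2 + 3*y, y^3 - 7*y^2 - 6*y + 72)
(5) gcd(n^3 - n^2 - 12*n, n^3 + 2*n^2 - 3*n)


(1) = q^2 + 10*q + 21
(2) = 1
(3) = gcd((t - 8)*(t + 1/2)*(t + 3), (t/2 + 1/2)*(t - 3)*(t - 1)) = 1
(4) = y + 3
(5) = n^2 + 3*n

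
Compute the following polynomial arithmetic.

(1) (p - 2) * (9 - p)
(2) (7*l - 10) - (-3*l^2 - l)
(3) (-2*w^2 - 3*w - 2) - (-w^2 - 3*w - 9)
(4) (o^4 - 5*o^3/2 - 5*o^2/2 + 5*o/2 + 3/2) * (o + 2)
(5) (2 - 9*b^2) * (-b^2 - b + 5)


(1) = -p^2 + 11*p - 18
(2) = 3*l^2 + 8*l - 10
(3) = 7 - w^2
(4) = o^5 - o^4/2 - 15*o^3/2 - 5*o^2/2 + 13*o/2 + 3
(5) = 9*b^4 + 9*b^3 - 47*b^2 - 2*b + 10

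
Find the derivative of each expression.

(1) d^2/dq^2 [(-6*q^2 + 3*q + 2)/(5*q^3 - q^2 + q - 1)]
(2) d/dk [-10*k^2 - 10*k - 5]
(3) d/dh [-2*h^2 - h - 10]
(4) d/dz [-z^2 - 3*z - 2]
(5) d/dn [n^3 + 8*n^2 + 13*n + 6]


(1) = 2*(-150*q^6 + 225*q^5 + 345*q^4 - 308*q^3 + 144*q^2 + 15*q - 3)/(125*q^9 - 75*q^8 + 90*q^7 - 106*q^6 + 48*q^5 - 36*q^4 + 22*q^3 - 6*q^2 + 3*q - 1)
(2) = -20*k - 10
(3) = -4*h - 1
(4) = -2*z - 3
(5) = 3*n^2 + 16*n + 13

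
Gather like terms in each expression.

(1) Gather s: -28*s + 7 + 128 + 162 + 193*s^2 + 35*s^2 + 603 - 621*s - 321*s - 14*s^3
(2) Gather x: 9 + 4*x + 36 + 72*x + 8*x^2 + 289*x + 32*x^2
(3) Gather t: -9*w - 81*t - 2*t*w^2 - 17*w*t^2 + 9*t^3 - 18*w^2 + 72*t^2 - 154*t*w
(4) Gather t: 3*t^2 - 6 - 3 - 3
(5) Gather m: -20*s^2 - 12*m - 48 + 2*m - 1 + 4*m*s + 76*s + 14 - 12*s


(1) = -14*s^3 + 228*s^2 - 970*s + 900
(2) = 40*x^2 + 365*x + 45
(3) = 9*t^3 + t^2*(72 - 17*w) + t*(-2*w^2 - 154*w - 81) - 18*w^2 - 9*w
(4) = 3*t^2 - 12
(5) = m*(4*s - 10) - 20*s^2 + 64*s - 35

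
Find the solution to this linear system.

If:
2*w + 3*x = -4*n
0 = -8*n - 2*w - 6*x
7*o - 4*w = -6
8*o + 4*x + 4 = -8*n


Then:
n = 15/14
o = -6/7
w = 0
x = -10/7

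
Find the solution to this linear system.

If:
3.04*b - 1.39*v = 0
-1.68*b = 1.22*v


Then:
b = 0.00
v = 0.00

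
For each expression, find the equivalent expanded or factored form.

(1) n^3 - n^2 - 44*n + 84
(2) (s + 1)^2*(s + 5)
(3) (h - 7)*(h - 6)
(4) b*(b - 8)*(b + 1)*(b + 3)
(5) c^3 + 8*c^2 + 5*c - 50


(1) = (n - 6)*(n - 2)*(n + 7)
(2) = s^3 + 7*s^2 + 11*s + 5
(3) = h^2 - 13*h + 42
(4) = b^4 - 4*b^3 - 29*b^2 - 24*b
(5) = (c - 2)*(c + 5)^2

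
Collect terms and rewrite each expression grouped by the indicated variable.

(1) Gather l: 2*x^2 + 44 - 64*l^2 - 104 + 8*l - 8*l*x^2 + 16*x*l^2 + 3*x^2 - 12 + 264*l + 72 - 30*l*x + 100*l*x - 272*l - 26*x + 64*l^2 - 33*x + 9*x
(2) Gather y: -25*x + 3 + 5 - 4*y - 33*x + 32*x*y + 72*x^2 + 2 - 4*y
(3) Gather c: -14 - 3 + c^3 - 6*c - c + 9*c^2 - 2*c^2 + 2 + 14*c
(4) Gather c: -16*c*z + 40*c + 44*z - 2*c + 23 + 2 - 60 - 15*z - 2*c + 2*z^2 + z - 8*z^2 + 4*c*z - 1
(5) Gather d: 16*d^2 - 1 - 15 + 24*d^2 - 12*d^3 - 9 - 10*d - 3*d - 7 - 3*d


(1) = 16*l^2*x + l*(-8*x^2 + 70*x) + 5*x^2 - 50*x
(2) = 72*x^2 - 58*x + y*(32*x - 8) + 10
(3) = c^3 + 7*c^2 + 7*c - 15
(4) = c*(36 - 12*z) - 6*z^2 + 30*z - 36
(5) = -12*d^3 + 40*d^2 - 16*d - 32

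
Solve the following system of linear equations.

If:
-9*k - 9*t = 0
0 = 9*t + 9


Then:
k = 1
t = -1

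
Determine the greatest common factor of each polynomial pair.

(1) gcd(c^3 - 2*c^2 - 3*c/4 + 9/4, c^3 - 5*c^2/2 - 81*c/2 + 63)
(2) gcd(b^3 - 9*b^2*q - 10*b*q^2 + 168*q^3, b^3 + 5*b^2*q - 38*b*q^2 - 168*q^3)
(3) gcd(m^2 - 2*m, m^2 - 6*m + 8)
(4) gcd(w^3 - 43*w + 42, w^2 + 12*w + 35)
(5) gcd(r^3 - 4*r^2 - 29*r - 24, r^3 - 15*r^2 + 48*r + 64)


(1) = gcd((c - 3/2)^2*(c + 1), (c - 7)*(c - 3/2)*(c + 6)) = c - 3/2
(2) = -b^2 + 2*b*q + 24*q^2
(3) = m - 2
(4) = gcd((w - 6)*(w - 1)*(w + 7), (w + 5)*(w + 7)) = w + 7
(5) = gcd((r - 8)*(r + 1)*(r + 3), (r - 8)^2*(r + 1)) = r^2 - 7*r - 8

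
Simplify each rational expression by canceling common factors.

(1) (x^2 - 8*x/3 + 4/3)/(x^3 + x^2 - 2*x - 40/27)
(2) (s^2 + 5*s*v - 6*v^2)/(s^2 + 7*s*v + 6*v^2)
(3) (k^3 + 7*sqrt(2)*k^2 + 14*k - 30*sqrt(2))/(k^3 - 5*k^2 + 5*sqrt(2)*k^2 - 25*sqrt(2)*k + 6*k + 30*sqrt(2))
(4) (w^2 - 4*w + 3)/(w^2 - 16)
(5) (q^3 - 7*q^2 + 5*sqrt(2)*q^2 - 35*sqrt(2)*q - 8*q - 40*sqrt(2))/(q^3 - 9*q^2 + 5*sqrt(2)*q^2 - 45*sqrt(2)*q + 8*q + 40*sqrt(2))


(1) = (27*x^2 - 72*x + 36)/(27*x^3 + 27*x^2 - 54*x - 40)
(2) = (s - v)/(s + v)
(3) = (k^2 + 2*sqrt(2)*k - 6)/(k^2 - 5*k + 6)
(4) = (w^2 - 4*w + 3)/(w^2 - 16)
(5) = (q + 1)/(q - 1)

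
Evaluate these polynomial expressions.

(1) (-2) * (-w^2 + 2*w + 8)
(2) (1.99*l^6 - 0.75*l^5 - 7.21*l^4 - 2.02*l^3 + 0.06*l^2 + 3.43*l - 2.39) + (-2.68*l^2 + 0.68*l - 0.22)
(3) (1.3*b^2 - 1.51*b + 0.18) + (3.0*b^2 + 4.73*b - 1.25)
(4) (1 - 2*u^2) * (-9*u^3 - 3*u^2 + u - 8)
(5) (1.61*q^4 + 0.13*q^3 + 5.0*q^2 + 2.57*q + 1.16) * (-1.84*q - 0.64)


(1) = 2*w^2 - 4*w - 16
(2) = 1.99*l^6 - 0.75*l^5 - 7.21*l^4 - 2.02*l^3 - 2.62*l^2 + 4.11*l - 2.61
(3) = 4.3*b^2 + 3.22*b - 1.07
(4) = 18*u^5 + 6*u^4 - 11*u^3 + 13*u^2 + u - 8
(5) = -2.9624*q^5 - 1.2696*q^4 - 9.2832*q^3 - 7.9288*q^2 - 3.7792*q - 0.7424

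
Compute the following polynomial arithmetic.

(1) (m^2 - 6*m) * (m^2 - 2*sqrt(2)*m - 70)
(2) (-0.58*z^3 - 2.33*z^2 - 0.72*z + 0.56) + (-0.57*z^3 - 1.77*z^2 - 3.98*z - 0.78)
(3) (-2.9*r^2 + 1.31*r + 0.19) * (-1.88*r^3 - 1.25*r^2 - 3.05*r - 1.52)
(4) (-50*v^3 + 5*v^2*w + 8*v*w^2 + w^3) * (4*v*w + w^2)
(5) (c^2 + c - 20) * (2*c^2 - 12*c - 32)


(1) = m^4 - 6*m^3 - 2*sqrt(2)*m^3 - 70*m^2 + 12*sqrt(2)*m^2 + 420*m
(2) = -1.15*z^3 - 4.1*z^2 - 4.7*z - 0.22
(3) = 5.452*r^5 + 1.1622*r^4 + 6.8503*r^3 + 0.175*r^2 - 2.5707*r - 0.2888
(4) = -200*v^4*w - 30*v^3*w^2 + 37*v^2*w^3 + 12*v*w^4 + w^5
(5) = 2*c^4 - 10*c^3 - 84*c^2 + 208*c + 640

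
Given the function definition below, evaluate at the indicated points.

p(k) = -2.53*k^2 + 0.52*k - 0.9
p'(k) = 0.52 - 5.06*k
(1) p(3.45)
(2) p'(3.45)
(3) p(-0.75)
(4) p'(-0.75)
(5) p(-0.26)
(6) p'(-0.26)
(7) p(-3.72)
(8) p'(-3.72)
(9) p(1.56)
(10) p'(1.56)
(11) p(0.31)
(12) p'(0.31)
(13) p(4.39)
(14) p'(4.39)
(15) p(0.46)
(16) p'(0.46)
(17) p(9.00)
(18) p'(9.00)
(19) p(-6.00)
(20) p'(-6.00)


(1) = -29.22
(2) = -16.94
(3) = -2.71
(4) = 4.31
(5) = -1.21
(6) = 1.84
(7) = -37.85
(8) = 19.34
(9) = -6.25
(10) = -7.37
(11) = -0.98
(12) = -1.05
(13) = -47.38
(14) = -21.69
(15) = -1.20
(16) = -1.81
(17) = -201.15
(18) = -45.02
(19) = -95.10
(20) = 30.88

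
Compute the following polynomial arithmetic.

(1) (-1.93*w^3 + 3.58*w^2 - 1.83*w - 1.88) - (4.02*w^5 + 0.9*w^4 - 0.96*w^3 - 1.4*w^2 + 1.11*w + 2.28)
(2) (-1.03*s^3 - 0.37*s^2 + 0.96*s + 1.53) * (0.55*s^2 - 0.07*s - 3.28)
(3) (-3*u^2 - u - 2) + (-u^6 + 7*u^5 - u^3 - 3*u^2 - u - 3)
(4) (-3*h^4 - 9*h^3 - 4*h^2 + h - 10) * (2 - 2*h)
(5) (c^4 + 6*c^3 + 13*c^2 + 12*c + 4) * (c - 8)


(1) = -4.02*w^5 - 0.9*w^4 - 0.97*w^3 + 4.98*w^2 - 2.94*w - 4.16
(2) = -0.5665*s^5 - 0.1314*s^4 + 3.9323*s^3 + 1.9879*s^2 - 3.2559*s - 5.0184
(3) = -u^6 + 7*u^5 - u^3 - 6*u^2 - 2*u - 5
(4) = 6*h^5 + 12*h^4 - 10*h^3 - 10*h^2 + 22*h - 20
(5) = c^5 - 2*c^4 - 35*c^3 - 92*c^2 - 92*c - 32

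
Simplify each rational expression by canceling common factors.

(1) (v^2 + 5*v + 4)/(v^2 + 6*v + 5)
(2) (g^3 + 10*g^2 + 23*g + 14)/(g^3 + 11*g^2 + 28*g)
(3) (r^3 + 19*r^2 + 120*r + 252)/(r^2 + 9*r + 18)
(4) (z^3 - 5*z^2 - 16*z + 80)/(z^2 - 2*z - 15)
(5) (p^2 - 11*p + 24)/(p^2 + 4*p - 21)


(1) = (v + 4)/(v + 5)
(2) = (g^2 + 3*g + 2)/(g^2 + 4*g)
(3) = (r^2 + 13*r + 42)/(r + 3)
(4) = (z^2 - 16)/(z + 3)
(5) = (p - 8)/(p + 7)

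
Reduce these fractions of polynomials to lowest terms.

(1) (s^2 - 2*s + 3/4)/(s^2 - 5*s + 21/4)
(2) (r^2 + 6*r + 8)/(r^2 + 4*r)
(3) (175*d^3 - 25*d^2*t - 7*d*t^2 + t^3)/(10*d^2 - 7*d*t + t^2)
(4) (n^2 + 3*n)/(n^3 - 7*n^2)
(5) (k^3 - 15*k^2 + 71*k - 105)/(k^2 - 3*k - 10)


(1) = (2*s - 1)/(2*s - 7)
(2) = (r + 2)/r
(3) = (-35*d^2 - 2*d*t + t^2)/(-2*d + t)
(4) = (n + 3)/(n^2 - 7*n)
(5) = (k^2 - 10*k + 21)/(k + 2)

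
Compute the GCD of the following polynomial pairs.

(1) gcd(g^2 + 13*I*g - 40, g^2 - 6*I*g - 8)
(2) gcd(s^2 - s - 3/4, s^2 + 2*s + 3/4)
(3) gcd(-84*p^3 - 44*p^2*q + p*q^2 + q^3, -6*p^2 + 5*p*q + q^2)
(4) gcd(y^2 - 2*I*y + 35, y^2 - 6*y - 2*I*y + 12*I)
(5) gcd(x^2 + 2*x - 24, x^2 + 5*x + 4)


(1) = 1
(2) = gcd((s - 3/2)*(s + 1/2), (s + 1/2)*(s + 3/2)) = s + 1/2
(3) = 6*p + q
(4) = 1
(5) = 1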